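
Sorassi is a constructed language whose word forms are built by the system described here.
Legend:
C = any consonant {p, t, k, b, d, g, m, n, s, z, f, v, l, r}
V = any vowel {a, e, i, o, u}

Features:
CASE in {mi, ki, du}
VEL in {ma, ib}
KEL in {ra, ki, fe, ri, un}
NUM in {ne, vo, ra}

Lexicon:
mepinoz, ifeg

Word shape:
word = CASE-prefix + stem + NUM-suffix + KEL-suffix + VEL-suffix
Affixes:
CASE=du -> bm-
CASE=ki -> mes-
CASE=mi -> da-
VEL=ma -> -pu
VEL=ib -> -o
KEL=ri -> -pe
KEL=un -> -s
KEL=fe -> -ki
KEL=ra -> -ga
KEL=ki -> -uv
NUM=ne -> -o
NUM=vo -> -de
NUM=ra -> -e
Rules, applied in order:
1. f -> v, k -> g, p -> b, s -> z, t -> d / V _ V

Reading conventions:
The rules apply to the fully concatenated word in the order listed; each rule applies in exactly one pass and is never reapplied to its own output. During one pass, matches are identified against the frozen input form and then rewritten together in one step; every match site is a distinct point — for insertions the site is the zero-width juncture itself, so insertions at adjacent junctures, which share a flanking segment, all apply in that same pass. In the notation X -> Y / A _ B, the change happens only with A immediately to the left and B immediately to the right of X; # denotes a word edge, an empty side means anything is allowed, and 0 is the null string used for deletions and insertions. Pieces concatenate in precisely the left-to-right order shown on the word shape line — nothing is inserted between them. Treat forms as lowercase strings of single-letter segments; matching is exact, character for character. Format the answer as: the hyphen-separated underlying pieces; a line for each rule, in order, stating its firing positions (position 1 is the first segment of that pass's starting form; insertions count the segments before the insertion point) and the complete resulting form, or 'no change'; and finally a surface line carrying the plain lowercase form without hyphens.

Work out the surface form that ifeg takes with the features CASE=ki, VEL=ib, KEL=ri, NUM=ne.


underlying: mes-ifeg-o-pe-o
1. f -> v, k -> g, p -> b, s -> z, t -> d / V _ V: fires at position(s) 3, 5, 9: mezivegobeo
surface: mezivegobeo


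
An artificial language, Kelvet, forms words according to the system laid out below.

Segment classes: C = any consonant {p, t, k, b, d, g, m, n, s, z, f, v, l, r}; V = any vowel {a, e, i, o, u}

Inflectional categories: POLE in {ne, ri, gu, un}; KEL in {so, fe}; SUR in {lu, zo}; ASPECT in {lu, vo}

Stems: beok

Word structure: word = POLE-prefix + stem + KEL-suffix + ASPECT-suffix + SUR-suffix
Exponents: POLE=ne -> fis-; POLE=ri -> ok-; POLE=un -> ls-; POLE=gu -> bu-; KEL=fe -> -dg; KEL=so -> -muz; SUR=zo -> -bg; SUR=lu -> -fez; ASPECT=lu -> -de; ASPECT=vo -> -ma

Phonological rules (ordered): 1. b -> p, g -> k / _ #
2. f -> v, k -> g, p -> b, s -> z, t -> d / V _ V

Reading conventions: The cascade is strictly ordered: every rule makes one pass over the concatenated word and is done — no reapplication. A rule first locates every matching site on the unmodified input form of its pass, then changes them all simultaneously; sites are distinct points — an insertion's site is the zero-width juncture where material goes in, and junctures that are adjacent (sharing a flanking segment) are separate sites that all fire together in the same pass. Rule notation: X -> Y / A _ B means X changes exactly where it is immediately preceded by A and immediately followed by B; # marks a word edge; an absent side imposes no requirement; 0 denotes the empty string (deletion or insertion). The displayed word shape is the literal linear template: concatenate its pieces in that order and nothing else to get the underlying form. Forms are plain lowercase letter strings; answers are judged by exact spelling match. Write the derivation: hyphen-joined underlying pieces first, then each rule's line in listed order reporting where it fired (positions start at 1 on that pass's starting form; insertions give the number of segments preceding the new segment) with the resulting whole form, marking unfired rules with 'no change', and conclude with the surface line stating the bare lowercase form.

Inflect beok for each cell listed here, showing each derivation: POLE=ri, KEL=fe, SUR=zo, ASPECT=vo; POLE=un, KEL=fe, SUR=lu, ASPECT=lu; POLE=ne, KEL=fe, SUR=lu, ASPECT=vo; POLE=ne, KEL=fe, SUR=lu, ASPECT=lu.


cell POLE=ri, KEL=fe, SUR=zo, ASPECT=vo:
underlying: ok-beok-dg-ma-bg
1. b -> p, g -> k / _ #: fires at position(s) 12: okbeokdgmabk
2. f -> v, k -> g, p -> b, s -> z, t -> d / V _ V: no change
surface: okbeokdgmabk

cell POLE=un, KEL=fe, SUR=lu, ASPECT=lu:
underlying: ls-beok-dg-de-fez
1. b -> p, g -> k / _ #: no change
2. f -> v, k -> g, p -> b, s -> z, t -> d / V _ V: fires at position(s) 11: lsbeokdgdevez
surface: lsbeokdgdevez

cell POLE=ne, KEL=fe, SUR=lu, ASPECT=vo:
underlying: fis-beok-dg-ma-fez
1. b -> p, g -> k / _ #: no change
2. f -> v, k -> g, p -> b, s -> z, t -> d / V _ V: fires at position(s) 12: fisbeokdgmavez
surface: fisbeokdgmavez

cell POLE=ne, KEL=fe, SUR=lu, ASPECT=lu:
underlying: fis-beok-dg-de-fez
1. b -> p, g -> k / _ #: no change
2. f -> v, k -> g, p -> b, s -> z, t -> d / V _ V: fires at position(s) 12: fisbeokdgdevez
surface: fisbeokdgdevez


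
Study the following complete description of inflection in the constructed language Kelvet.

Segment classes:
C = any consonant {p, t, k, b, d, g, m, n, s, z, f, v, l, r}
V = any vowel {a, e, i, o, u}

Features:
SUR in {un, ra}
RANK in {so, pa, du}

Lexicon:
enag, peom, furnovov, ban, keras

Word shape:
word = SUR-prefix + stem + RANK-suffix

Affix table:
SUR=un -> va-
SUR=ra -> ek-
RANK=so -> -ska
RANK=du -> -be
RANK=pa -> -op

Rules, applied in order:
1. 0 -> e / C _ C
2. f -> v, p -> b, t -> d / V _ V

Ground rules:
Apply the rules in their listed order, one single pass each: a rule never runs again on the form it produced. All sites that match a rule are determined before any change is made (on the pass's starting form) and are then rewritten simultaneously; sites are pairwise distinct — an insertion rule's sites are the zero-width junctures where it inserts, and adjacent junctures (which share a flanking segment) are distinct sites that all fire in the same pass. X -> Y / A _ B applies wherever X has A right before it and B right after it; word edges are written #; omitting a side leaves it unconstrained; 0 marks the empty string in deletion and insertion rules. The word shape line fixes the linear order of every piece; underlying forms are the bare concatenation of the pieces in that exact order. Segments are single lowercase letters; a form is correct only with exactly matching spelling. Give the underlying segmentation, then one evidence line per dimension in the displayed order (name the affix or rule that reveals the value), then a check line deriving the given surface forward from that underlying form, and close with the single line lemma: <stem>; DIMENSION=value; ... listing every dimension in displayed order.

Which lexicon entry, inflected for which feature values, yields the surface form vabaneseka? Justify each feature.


underlying: va-ban-ska
SUR=un - signalled by the affix va-
RANK=so - signalled by the affix -ska
check: vabanska -> vabaneseka -> vabaneseka
lemma: ban; SUR=un; RANK=so


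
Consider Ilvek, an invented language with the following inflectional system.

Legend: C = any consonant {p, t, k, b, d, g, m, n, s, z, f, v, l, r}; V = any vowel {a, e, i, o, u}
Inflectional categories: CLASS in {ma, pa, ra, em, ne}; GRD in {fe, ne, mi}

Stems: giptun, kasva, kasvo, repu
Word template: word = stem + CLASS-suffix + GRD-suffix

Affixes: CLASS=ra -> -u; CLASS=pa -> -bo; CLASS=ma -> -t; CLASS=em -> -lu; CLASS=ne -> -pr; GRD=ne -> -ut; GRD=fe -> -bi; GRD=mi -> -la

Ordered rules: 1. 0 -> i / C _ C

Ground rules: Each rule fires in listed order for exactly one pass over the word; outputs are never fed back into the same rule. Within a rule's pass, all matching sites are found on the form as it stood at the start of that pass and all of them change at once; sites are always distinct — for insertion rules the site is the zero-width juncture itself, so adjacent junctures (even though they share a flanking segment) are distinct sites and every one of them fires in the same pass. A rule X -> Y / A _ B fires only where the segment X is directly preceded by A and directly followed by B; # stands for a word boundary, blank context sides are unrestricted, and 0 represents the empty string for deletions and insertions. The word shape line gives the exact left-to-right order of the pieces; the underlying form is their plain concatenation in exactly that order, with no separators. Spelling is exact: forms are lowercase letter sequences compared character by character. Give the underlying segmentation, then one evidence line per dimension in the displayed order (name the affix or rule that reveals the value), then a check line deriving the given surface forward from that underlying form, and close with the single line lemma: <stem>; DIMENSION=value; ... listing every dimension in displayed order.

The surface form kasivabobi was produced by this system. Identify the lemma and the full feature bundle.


underlying: kasva-bo-bi
CLASS=pa - signalled by the affix -bo
GRD=fe - signalled by the affix -bi
check: kasvabobi -> kasivabobi
lemma: kasva; CLASS=pa; GRD=fe


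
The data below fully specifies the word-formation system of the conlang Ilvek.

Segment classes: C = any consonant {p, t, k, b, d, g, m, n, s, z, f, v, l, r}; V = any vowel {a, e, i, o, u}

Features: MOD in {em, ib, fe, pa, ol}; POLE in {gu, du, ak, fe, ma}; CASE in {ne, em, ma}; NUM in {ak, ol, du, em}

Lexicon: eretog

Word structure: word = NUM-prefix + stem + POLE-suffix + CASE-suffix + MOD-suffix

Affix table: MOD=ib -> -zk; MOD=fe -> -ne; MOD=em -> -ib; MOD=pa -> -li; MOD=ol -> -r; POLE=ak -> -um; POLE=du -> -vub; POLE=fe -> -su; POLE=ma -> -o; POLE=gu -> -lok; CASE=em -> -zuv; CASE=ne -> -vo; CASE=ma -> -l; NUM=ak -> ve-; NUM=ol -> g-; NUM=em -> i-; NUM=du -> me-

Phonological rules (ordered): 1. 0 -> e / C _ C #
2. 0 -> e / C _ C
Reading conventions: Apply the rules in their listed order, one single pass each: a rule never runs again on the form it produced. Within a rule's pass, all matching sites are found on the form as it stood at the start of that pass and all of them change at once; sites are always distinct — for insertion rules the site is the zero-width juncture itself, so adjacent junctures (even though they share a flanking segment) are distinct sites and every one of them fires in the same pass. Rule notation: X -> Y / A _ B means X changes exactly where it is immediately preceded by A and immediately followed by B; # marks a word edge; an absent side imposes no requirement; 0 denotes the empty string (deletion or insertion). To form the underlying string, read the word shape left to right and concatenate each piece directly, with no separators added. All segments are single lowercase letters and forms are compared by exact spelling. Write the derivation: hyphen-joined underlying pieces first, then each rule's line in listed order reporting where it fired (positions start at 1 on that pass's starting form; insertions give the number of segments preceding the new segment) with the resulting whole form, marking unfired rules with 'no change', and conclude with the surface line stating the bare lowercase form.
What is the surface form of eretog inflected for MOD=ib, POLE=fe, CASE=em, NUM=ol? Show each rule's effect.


underlying: g-eretog-su-zuv-zk
1. 0 -> e / C _ C #: inserts after position(s) 13: geretogsuzuvzek
2. 0 -> e / C _ C: inserts after position(s) 7, 12: geretogesuzuvezek
surface: geretogesuzuvezek


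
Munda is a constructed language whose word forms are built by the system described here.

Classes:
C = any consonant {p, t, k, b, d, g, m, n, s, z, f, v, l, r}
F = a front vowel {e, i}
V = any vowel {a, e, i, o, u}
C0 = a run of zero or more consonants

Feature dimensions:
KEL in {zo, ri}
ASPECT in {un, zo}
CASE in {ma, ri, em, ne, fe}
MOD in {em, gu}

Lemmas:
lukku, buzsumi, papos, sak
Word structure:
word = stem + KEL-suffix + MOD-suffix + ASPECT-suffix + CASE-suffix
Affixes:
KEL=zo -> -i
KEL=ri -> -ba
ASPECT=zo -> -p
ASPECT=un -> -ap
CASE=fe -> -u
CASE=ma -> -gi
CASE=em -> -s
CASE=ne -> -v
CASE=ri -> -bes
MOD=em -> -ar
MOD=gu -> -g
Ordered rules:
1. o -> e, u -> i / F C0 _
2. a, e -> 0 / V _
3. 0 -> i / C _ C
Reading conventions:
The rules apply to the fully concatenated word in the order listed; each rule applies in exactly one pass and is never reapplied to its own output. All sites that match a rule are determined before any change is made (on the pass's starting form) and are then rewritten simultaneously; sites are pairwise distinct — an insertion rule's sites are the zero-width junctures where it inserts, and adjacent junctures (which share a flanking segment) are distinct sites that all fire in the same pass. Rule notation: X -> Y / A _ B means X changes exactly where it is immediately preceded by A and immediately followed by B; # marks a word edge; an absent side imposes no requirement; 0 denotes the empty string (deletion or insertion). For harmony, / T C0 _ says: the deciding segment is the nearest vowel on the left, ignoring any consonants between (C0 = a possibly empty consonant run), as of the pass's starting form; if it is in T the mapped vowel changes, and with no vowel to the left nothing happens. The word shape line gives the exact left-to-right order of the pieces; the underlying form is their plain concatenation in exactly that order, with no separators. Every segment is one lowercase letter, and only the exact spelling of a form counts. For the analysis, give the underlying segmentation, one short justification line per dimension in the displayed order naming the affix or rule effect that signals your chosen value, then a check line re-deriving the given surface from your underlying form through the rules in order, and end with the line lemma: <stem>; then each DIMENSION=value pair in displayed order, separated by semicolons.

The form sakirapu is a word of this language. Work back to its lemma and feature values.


underlying: sak-i-ar-ap-u
KEL=zo - signalled by the affix -i
ASPECT=un - signalled by the affix -ap
CASE=fe - signalled by the affix -u
MOD=em - signalled by the affix -ar
check: sakiarapu -> sakiarapu -> sakirapu -> sakirapu
lemma: sak; KEL=zo; ASPECT=un; CASE=fe; MOD=em


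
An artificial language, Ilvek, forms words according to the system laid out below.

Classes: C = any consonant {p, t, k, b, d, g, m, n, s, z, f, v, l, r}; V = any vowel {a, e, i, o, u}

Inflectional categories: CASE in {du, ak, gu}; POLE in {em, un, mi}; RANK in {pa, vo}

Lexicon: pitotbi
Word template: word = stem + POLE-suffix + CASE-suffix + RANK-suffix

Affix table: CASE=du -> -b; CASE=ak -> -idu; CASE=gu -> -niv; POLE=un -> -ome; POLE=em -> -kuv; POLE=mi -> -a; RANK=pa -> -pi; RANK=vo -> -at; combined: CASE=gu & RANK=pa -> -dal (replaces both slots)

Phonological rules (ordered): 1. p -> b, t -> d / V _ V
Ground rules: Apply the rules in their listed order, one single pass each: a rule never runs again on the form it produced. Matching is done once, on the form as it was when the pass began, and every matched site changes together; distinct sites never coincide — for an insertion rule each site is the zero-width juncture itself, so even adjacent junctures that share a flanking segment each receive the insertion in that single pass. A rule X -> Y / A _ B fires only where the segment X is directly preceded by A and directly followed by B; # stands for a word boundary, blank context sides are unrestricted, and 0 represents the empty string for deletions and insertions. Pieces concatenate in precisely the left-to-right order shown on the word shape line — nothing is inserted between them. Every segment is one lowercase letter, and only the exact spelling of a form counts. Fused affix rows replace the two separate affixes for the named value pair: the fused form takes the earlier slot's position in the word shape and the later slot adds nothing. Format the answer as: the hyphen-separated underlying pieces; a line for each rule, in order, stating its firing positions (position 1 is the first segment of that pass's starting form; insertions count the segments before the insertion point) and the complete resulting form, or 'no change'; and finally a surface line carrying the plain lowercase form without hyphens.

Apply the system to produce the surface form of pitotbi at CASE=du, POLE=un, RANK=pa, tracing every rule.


underlying: pitotbi-ome-b-pi
1. p -> b, t -> d / V _ V: fires at position(s) 3: pidotbiomebpi
surface: pidotbiomebpi


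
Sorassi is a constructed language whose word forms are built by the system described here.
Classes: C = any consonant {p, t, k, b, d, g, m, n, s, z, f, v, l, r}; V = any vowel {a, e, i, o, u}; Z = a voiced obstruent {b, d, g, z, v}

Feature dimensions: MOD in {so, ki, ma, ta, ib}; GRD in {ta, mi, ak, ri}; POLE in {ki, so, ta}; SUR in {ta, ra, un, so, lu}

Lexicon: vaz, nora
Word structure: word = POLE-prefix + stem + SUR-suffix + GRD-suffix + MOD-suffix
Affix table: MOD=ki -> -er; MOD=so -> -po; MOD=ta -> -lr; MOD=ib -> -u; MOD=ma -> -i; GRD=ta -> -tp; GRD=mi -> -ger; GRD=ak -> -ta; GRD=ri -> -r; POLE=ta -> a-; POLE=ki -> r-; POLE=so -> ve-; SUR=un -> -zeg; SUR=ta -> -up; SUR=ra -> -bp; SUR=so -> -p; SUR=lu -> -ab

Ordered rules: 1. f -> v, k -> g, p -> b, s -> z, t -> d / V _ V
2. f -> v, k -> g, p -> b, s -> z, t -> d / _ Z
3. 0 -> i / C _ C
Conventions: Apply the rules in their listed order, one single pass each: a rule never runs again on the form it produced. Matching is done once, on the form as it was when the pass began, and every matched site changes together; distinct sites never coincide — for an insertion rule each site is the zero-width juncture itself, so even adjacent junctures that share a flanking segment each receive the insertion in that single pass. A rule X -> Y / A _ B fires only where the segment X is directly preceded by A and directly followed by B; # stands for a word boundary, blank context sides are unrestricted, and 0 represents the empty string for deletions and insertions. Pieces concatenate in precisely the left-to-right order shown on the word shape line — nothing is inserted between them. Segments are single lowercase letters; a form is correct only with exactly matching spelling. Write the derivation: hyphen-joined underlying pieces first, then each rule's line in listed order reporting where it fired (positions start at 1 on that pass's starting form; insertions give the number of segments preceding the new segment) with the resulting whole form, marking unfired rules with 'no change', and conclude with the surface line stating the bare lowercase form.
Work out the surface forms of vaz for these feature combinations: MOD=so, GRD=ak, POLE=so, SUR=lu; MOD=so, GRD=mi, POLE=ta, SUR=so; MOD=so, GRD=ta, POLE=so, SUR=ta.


cell MOD=so, GRD=ak, POLE=so, SUR=lu:
underlying: ve-vaz-ab-ta-po
1. f -> v, k -> g, p -> b, s -> z, t -> d / V _ V: fires at position(s) 10: vevazabtabo
2. f -> v, k -> g, p -> b, s -> z, t -> d / _ Z: no change
3. 0 -> i / C _ C: inserts after position(s) 7: vevazabitabo
surface: vevazabitabo

cell MOD=so, GRD=mi, POLE=ta, SUR=so:
underlying: a-vaz-p-ger-po
1. f -> v, k -> g, p -> b, s -> z, t -> d / V _ V: no change
2. f -> v, k -> g, p -> b, s -> z, t -> d / _ Z: fires at position(s) 5: avazbgerpo
3. 0 -> i / C _ C: inserts after position(s) 4, 5, 8: avazibigeripo
surface: avazibigeripo

cell MOD=so, GRD=ta, POLE=so, SUR=ta:
underlying: ve-vaz-up-tp-po
1. f -> v, k -> g, p -> b, s -> z, t -> d / V _ V: no change
2. f -> v, k -> g, p -> b, s -> z, t -> d / _ Z: no change
3. 0 -> i / C _ C: inserts after position(s) 7, 8, 9: vevazupitipipo
surface: vevazupitipipo


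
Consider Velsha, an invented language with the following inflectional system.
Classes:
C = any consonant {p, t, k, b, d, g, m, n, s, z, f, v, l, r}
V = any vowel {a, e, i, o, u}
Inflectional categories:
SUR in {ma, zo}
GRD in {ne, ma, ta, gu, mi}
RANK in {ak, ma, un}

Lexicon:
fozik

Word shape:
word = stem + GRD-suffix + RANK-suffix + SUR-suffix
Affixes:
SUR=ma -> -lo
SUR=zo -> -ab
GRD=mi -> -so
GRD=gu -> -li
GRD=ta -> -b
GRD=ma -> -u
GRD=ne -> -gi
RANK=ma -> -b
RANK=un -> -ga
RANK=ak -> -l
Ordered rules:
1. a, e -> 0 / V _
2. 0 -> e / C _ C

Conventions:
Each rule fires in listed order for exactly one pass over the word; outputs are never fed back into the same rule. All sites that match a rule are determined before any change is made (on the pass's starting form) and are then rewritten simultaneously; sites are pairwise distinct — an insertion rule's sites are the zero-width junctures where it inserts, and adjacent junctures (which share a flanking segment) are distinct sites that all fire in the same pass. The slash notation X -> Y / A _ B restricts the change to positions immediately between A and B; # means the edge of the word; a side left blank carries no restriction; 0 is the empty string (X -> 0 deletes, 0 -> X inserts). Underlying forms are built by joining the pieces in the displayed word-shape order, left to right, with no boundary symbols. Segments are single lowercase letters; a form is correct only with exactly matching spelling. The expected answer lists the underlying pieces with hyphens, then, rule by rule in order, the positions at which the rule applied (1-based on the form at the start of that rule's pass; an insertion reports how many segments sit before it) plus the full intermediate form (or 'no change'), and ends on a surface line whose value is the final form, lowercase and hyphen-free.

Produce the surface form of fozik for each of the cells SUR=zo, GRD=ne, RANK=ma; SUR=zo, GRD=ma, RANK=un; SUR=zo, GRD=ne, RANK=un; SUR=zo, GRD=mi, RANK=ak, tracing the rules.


cell SUR=zo, GRD=ne, RANK=ma:
underlying: fozik-gi-b-ab
1. a, e -> 0 / V _: no change
2. 0 -> e / C _ C: inserts after position(s) 5: fozikegibab
surface: fozikegibab

cell SUR=zo, GRD=ma, RANK=un:
underlying: fozik-u-ga-ab
1. a, e -> 0 / V _: fires at position(s) 9: fozikugab
2. 0 -> e / C _ C: no change
surface: fozikugab

cell SUR=zo, GRD=ne, RANK=un:
underlying: fozik-gi-ga-ab
1. a, e -> 0 / V _: fires at position(s) 10: fozikgigab
2. 0 -> e / C _ C: inserts after position(s) 5: fozikegigab
surface: fozikegigab

cell SUR=zo, GRD=mi, RANK=ak:
underlying: fozik-so-l-ab
1. a, e -> 0 / V _: no change
2. 0 -> e / C _ C: inserts after position(s) 5: fozikesolab
surface: fozikesolab


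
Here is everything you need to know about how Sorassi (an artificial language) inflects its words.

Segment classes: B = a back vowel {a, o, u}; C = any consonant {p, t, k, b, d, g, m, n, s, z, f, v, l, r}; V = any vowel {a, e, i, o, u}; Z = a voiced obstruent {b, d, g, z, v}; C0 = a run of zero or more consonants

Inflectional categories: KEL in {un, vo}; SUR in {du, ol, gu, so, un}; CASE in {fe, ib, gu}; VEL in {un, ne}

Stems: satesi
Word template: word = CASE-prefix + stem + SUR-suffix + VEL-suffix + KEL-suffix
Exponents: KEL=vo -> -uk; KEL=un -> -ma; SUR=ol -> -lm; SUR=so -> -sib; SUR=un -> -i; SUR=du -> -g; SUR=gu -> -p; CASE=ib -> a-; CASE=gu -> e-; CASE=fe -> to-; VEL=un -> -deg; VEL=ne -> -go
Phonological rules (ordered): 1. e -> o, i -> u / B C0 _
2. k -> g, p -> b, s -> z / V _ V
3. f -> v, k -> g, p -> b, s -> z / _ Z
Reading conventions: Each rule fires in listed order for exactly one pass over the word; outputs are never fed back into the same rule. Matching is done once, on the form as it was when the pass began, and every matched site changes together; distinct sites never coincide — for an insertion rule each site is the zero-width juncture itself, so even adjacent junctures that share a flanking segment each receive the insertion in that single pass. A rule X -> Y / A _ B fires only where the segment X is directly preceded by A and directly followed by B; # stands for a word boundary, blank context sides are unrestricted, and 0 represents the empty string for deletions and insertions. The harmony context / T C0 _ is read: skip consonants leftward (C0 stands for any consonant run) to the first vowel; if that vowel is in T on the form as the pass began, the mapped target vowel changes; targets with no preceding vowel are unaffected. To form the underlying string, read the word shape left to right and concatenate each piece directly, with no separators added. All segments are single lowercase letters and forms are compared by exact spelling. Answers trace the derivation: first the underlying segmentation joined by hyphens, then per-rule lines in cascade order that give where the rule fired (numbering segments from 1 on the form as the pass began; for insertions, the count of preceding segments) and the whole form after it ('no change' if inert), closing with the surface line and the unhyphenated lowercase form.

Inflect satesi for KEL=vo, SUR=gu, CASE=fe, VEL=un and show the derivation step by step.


underlying: to-satesi-p-deg-uk
1. e -> o, i -> u / B C0 _: fires at position(s) 6: tosatosipdeguk
2. k -> g, p -> b, s -> z / V _ V: fires at position(s) 3, 7: tozatozipdeguk
3. f -> v, k -> g, p -> b, s -> z / _ Z: fires at position(s) 9: tozatozibdeguk
surface: tozatozibdeguk


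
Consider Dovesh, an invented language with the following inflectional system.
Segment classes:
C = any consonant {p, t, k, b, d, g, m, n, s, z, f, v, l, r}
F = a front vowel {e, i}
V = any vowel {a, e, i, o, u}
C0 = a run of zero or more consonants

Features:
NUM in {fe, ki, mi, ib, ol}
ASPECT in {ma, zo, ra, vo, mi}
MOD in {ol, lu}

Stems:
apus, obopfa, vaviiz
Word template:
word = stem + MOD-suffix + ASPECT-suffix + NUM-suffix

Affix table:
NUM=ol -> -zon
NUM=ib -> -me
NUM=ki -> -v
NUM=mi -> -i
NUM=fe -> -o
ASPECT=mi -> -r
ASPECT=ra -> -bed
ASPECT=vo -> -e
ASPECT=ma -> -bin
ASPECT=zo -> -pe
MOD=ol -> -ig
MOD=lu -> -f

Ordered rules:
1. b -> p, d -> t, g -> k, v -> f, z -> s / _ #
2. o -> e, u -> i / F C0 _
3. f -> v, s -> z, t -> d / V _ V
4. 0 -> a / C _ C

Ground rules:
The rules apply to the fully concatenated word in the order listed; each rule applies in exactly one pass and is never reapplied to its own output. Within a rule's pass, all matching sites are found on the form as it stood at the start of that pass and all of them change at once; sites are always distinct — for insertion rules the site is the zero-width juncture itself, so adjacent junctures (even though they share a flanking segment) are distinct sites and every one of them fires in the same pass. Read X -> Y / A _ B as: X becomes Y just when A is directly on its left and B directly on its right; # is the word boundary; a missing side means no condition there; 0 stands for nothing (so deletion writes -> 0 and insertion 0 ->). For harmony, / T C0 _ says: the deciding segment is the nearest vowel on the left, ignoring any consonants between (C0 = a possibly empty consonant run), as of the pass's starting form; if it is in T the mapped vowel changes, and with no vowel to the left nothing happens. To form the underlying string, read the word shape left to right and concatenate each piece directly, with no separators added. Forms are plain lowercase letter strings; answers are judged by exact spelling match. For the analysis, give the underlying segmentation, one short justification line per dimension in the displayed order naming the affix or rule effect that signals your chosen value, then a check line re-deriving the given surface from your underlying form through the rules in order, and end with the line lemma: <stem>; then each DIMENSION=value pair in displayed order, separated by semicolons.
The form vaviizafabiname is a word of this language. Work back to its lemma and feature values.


underlying: vaviiz-f-bin-me
NUM=ib - signalled by the affix -me
ASPECT=ma - signalled by the affix -bin
MOD=lu - signalled by the affix -f
check: vaviizfbinme -> vaviizfbinme -> vaviizfbinme -> vaviizfbinme -> vaviizafabiname
lemma: vaviiz; NUM=ib; ASPECT=ma; MOD=lu


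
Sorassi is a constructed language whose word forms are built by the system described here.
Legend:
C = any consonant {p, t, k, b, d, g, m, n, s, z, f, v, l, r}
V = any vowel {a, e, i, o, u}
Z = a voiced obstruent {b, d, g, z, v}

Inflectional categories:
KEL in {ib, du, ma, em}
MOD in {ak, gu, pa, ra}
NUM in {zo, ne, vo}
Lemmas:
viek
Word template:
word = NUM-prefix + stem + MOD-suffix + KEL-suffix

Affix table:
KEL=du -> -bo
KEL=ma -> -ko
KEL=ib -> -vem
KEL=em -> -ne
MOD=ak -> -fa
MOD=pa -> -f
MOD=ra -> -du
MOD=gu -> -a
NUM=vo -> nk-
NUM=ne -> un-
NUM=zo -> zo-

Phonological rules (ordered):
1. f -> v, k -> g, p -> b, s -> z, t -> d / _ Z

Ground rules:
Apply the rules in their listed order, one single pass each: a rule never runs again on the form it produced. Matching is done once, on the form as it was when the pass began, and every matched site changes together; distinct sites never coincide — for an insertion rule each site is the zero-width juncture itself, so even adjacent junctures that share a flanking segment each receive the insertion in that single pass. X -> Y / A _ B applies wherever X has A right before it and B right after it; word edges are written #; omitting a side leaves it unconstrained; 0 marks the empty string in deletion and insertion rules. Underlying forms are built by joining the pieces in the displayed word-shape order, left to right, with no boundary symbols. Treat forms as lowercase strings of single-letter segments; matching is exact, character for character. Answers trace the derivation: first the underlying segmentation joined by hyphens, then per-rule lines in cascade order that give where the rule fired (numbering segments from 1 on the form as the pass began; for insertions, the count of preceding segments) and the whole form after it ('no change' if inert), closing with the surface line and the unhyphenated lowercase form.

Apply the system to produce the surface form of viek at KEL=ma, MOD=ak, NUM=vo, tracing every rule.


underlying: nk-viek-fa-ko
1. f -> v, k -> g, p -> b, s -> z, t -> d / _ Z: fires at position(s) 2: ngviekfako
surface: ngviekfako


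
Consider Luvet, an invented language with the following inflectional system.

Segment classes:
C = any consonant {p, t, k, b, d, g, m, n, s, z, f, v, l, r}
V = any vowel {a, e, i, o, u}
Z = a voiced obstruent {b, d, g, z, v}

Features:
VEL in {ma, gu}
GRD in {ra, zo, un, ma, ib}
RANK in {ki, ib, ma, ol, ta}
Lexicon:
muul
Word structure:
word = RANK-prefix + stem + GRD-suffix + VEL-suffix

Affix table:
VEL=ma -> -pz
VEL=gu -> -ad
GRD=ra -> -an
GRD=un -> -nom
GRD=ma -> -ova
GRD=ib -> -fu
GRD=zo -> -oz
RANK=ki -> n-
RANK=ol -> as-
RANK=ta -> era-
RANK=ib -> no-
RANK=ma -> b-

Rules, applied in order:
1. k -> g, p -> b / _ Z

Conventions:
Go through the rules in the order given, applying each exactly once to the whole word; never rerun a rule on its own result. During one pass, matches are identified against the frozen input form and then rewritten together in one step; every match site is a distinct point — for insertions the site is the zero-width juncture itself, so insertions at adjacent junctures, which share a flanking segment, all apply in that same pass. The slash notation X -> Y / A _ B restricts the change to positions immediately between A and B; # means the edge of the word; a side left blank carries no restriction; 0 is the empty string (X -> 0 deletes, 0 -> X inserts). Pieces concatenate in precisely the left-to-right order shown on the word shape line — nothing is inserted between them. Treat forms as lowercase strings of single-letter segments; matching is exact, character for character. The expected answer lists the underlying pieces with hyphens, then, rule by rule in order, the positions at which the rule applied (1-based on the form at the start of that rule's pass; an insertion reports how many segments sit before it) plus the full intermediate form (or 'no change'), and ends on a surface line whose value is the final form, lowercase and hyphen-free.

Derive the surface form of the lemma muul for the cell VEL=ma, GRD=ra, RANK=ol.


underlying: as-muul-an-pz
1. k -> g, p -> b / _ Z: fires at position(s) 9: asmuulanbz
surface: asmuulanbz


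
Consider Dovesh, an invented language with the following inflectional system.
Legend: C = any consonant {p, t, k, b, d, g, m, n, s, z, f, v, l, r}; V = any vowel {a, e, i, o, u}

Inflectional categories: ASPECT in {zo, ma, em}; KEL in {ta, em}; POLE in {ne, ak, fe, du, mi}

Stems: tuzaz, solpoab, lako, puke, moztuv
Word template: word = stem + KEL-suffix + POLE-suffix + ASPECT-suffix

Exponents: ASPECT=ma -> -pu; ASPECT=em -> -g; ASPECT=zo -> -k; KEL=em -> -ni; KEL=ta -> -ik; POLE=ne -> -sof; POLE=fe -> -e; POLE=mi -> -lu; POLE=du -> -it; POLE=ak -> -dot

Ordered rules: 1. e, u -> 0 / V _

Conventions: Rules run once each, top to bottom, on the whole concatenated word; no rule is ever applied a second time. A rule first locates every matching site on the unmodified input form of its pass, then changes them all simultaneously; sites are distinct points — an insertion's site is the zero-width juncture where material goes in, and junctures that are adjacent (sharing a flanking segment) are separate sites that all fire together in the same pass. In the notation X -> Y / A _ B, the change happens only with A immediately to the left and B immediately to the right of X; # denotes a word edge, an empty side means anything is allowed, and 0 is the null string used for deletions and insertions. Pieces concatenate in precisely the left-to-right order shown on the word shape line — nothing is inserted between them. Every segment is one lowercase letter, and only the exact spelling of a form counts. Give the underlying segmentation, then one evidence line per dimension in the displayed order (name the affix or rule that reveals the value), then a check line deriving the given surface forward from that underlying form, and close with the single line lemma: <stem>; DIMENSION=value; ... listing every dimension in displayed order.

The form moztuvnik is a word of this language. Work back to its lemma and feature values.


underlying: moztuv-ni-e-k
ASPECT=zo - signalled by the affix -k
KEL=em - signalled by the affix -ni
POLE=fe - signalled by the affix -e
check: moztuvniek -> moztuvnik
lemma: moztuv; ASPECT=zo; KEL=em; POLE=fe


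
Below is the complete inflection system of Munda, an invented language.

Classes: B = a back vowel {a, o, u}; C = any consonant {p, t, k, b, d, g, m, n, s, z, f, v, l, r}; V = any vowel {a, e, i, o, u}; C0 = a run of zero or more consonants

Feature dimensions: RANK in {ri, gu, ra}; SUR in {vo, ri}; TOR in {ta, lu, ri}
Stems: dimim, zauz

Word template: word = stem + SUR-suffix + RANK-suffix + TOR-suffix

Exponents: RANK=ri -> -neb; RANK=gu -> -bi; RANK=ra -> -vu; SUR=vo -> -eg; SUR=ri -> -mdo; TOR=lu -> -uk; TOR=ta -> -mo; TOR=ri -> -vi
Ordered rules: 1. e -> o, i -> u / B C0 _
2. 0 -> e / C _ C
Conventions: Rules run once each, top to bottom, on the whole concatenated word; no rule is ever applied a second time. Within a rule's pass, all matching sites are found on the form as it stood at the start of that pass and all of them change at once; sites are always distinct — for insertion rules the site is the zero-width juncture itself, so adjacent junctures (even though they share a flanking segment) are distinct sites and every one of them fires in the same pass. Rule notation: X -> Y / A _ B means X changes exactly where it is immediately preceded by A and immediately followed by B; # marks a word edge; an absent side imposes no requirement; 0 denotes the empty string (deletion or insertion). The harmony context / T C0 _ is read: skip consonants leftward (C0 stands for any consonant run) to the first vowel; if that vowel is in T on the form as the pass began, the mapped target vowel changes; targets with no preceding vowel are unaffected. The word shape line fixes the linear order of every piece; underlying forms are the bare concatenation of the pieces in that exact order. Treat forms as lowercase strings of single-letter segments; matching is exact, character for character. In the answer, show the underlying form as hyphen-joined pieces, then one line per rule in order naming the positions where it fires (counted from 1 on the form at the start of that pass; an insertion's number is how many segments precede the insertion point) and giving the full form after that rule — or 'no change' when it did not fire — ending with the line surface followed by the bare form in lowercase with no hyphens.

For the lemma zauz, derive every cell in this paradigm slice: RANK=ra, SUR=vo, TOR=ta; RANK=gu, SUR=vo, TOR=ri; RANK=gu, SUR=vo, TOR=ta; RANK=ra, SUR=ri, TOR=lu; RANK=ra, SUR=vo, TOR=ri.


cell RANK=ra, SUR=vo, TOR=ta:
underlying: zauz-eg-vu-mo
1. e -> o, i -> u / B C0 _: fires at position(s) 5: zauzogvumo
2. 0 -> e / C _ C: inserts after position(s) 6: zauzogevumo
surface: zauzogevumo

cell RANK=gu, SUR=vo, TOR=ri:
underlying: zauz-eg-bi-vi
1. e -> o, i -> u / B C0 _: fires at position(s) 5: zauzogbivi
2. 0 -> e / C _ C: inserts after position(s) 6: zauzogebivi
surface: zauzogebivi

cell RANK=gu, SUR=vo, TOR=ta:
underlying: zauz-eg-bi-mo
1. e -> o, i -> u / B C0 _: fires at position(s) 5: zauzogbimo
2. 0 -> e / C _ C: inserts after position(s) 6: zauzogebimo
surface: zauzogebimo

cell RANK=ra, SUR=ri, TOR=lu:
underlying: zauz-mdo-vu-uk
1. e -> o, i -> u / B C0 _: no change
2. 0 -> e / C _ C: inserts after position(s) 4, 5: zauzemedovuuk
surface: zauzemedovuuk

cell RANK=ra, SUR=vo, TOR=ri:
underlying: zauz-eg-vu-vi
1. e -> o, i -> u / B C0 _: fires at position(s) 5, 10: zauzogvuvu
2. 0 -> e / C _ C: inserts after position(s) 6: zauzogevuvu
surface: zauzogevuvu


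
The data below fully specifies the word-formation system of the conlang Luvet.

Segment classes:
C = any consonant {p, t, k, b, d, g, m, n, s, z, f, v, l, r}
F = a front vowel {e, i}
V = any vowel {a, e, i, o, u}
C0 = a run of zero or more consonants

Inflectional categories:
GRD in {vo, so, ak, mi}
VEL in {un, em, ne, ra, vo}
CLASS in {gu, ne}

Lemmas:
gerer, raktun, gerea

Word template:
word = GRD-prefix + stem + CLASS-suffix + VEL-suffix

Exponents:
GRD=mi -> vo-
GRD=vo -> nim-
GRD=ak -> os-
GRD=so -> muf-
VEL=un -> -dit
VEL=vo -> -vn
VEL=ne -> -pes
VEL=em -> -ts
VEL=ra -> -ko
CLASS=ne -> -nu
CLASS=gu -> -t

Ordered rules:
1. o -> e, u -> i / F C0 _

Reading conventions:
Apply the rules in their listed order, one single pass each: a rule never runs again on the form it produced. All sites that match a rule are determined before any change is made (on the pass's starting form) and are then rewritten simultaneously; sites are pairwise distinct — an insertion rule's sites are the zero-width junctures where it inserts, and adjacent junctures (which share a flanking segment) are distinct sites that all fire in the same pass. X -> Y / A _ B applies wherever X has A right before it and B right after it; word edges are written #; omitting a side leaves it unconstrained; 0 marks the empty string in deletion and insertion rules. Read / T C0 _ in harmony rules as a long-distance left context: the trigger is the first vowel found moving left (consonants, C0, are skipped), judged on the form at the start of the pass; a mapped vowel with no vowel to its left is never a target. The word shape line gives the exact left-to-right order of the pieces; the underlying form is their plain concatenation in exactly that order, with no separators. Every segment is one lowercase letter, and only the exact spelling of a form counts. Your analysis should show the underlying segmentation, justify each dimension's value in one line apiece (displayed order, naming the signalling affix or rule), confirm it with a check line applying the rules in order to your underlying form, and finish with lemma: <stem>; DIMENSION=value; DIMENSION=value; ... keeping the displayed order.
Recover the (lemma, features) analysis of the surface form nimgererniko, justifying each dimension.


underlying: nim-gerer-nu-ko
GRD=vo - signalled by the affix nim-
VEL=ra - signalled by the affix -ko
CLASS=ne - signalled by the affix -nu
check: nimgerernuko -> nimgererniko
lemma: gerer; GRD=vo; VEL=ra; CLASS=ne


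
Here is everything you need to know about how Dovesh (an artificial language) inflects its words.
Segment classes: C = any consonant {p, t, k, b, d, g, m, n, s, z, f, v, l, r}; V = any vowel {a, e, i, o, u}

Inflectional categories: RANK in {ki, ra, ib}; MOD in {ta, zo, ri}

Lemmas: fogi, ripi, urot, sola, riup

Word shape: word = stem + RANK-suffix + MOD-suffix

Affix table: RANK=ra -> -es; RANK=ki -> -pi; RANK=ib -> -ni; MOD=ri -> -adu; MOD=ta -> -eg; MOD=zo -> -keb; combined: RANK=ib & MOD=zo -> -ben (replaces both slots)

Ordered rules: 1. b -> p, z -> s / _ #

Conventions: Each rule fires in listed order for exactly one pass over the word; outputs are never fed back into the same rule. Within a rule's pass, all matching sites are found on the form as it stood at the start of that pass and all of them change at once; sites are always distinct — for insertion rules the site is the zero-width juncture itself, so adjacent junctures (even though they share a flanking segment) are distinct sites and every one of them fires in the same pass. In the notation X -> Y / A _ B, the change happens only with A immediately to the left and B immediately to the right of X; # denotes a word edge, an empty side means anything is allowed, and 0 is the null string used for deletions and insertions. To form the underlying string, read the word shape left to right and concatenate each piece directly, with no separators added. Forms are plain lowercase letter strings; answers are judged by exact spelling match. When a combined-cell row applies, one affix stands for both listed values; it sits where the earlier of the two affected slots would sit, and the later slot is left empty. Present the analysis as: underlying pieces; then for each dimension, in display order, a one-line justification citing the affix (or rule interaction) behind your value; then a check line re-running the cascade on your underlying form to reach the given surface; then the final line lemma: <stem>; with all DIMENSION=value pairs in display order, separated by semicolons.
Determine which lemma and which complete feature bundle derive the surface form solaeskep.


underlying: sola-es-keb
RANK=ra - signalled by the affix -es
MOD=zo - signalled by the affix -keb
check: solaeskeb -> solaeskep
lemma: sola; RANK=ra; MOD=zo
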